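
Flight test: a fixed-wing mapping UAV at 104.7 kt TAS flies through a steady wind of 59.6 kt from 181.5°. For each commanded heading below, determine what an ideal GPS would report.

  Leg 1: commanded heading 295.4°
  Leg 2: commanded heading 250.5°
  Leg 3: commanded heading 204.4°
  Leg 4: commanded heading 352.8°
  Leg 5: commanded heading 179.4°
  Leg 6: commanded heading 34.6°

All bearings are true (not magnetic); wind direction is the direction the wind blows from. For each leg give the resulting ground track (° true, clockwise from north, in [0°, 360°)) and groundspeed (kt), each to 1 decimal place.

Leg 1: heading 295.4°; drift +22.9° → track 318.3°, groundspeed 139.9 kt
Leg 2: heading 250.5°; drift +33.7° → track 284.2°, groundspeed 100.2 kt
Leg 3: heading 204.4°; drift +25.0° → track 229.4°, groundspeed 54.9 kt
Leg 4: heading 352.8°; drift +3.2° → track 356.0°, groundspeed 163.9 kt
Leg 5: heading 179.4°; drift -2.8° → track 176.6°, groundspeed 45.2 kt
Leg 6: heading 34.6°; drift -11.9° → track 22.7°, groundspeed 158.0 kt

Leg 1: track=318.3°, groundspeed=139.9 kt
Leg 2: track=284.2°, groundspeed=100.2 kt
Leg 3: track=229.4°, groundspeed=54.9 kt
Leg 4: track=356.0°, groundspeed=163.9 kt
Leg 5: track=176.6°, groundspeed=45.2 kt
Leg 6: track=22.7°, groundspeed=158.0 kt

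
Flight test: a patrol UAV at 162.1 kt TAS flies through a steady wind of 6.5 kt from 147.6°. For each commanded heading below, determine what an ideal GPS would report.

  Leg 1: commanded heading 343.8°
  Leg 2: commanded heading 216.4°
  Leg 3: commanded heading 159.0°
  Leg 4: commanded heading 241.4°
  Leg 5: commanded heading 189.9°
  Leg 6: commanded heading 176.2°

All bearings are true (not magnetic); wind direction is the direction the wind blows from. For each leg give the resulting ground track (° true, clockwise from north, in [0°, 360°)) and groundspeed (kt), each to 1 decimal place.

Leg 1: track=343.2°, groundspeed=168.4 kt
Leg 2: track=218.6°, groundspeed=159.9 kt
Leg 3: track=159.5°, groundspeed=155.7 kt
Leg 4: track=243.7°, groundspeed=162.7 kt
Leg 5: track=191.5°, groundspeed=157.4 kt
Leg 6: track=177.3°, groundspeed=156.4 kt

Leg 1: heading 343.8°; drift -0.6° → track 343.2°, groundspeed 168.4 kt
Leg 2: heading 216.4°; drift +2.2° → track 218.6°, groundspeed 159.9 kt
Leg 3: heading 159.0°; drift +0.5° → track 159.5°, groundspeed 155.7 kt
Leg 4: heading 241.4°; drift +2.3° → track 243.7°, groundspeed 162.7 kt
Leg 5: heading 189.9°; drift +1.6° → track 191.5°, groundspeed 157.4 kt
Leg 6: heading 176.2°; drift +1.1° → track 177.3°, groundspeed 156.4 kt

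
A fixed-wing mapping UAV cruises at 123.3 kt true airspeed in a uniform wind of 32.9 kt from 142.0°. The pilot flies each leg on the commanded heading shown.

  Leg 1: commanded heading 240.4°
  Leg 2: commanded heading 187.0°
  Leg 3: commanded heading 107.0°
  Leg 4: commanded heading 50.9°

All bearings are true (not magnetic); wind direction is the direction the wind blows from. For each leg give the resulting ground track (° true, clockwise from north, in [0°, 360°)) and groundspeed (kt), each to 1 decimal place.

Leg 1: track=254.7°, groundspeed=132.2 kt
Leg 2: track=200.1°, groundspeed=102.7 kt
Leg 3: track=95.9°, groundspeed=98.2 kt
Leg 4: track=36.0°, groundspeed=128.2 kt

Leg 1: heading 240.4°; drift +14.3° → track 254.7°, groundspeed 132.2 kt
Leg 2: heading 187.0°; drift +13.1° → track 200.1°, groundspeed 102.7 kt
Leg 3: heading 107.0°; drift -11.1° → track 95.9°, groundspeed 98.2 kt
Leg 4: heading 50.9°; drift -14.9° → track 36.0°, groundspeed 128.2 kt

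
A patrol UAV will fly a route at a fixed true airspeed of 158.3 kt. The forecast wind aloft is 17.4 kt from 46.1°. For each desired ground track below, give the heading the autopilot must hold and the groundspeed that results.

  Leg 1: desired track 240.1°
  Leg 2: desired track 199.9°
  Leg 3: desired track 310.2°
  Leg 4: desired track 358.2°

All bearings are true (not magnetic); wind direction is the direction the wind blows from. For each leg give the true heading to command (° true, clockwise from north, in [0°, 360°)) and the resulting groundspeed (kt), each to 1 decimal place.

Leg 1: heading=241.6°, groundspeed=175.1 kt
Leg 2: heading=197.1°, groundspeed=173.7 kt
Leg 3: heading=316.5°, groundspeed=159.1 kt
Leg 4: heading=2.9°, groundspeed=146.1 kt

Leg 1: desired track 240.1°; wind correction +1.5° → command heading 241.6°, groundspeed 175.1 kt
Leg 2: desired track 199.9°; wind correction -2.8° → command heading 197.1°, groundspeed 173.7 kt
Leg 3: desired track 310.2°; wind correction +6.3° → command heading 316.5°, groundspeed 159.1 kt
Leg 4: desired track 358.2°; wind correction +4.7° → command heading 2.9°, groundspeed 146.1 kt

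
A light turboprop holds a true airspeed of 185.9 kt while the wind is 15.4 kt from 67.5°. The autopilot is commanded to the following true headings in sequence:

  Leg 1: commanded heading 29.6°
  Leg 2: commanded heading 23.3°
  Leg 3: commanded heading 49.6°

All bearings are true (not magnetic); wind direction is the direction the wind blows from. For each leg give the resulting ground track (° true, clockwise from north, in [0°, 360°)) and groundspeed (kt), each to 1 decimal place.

Leg 1: track=26.5°, groundspeed=174.0 kt
Leg 2: track=19.8°, groundspeed=175.2 kt
Leg 3: track=48.0°, groundspeed=171.3 kt

Leg 1: heading 29.6°; drift -3.1° → track 26.5°, groundspeed 174.0 kt
Leg 2: heading 23.3°; drift -3.5° → track 19.8°, groundspeed 175.2 kt
Leg 3: heading 49.6°; drift -1.6° → track 48.0°, groundspeed 171.3 kt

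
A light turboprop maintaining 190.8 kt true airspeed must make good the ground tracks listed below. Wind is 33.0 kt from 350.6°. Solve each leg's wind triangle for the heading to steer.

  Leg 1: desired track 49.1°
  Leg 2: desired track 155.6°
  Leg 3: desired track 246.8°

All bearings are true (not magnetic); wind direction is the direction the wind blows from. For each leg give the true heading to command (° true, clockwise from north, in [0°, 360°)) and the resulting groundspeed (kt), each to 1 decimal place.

Leg 1: heading=40.6°, groundspeed=171.5 kt
Leg 2: heading=153.0°, groundspeed=222.5 kt
Leg 3: heading=256.5°, groundspeed=196.0 kt

Leg 1: desired track 49.1°; wind correction -8.5° → command heading 40.6°, groundspeed 171.5 kt
Leg 2: desired track 155.6°; wind correction -2.6° → command heading 153.0°, groundspeed 222.5 kt
Leg 3: desired track 246.8°; wind correction +9.7° → command heading 256.5°, groundspeed 196.0 kt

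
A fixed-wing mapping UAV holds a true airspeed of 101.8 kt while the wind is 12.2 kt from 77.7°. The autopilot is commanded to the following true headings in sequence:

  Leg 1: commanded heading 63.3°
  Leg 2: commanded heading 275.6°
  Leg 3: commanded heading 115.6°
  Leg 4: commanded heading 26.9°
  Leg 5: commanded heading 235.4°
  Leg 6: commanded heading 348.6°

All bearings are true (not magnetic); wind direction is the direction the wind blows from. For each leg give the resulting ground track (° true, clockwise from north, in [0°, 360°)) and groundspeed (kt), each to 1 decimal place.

Leg 1: heading 63.3°; drift -1.9° → track 61.4°, groundspeed 90.0 kt
Leg 2: heading 275.6°; drift -1.9° → track 273.7°, groundspeed 113.5 kt
Leg 3: heading 115.6°; drift +4.6° → track 120.2°, groundspeed 92.5 kt
Leg 4: heading 26.9°; drift -5.7° → track 21.2°, groundspeed 94.6 kt
Leg 5: heading 235.4°; drift +2.3° → track 237.7°, groundspeed 113.2 kt
Leg 6: heading 348.6°; drift -6.8° → track 341.8°, groundspeed 102.3 kt

Leg 1: track=61.4°, groundspeed=90.0 kt
Leg 2: track=273.7°, groundspeed=113.5 kt
Leg 3: track=120.2°, groundspeed=92.5 kt
Leg 4: track=21.2°, groundspeed=94.6 kt
Leg 5: track=237.7°, groundspeed=113.2 kt
Leg 6: track=341.8°, groundspeed=102.3 kt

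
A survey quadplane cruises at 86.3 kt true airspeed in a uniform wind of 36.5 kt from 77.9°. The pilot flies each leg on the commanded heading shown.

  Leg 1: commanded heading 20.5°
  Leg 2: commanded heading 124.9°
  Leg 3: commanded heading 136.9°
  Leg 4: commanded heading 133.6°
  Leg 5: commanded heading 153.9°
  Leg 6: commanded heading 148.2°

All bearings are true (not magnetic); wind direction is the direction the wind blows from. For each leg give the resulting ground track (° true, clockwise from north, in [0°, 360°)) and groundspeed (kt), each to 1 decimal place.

Leg 1: heading 20.5°; drift -24.8° → track 355.7°, groundspeed 73.4 kt
Leg 2: heading 124.9°; drift +23.5° → track 148.4°, groundspeed 67.0 kt
Leg 3: heading 136.9°; drift +24.9° → track 161.8°, groundspeed 74.4 kt
Leg 4: heading 133.6°; drift +24.6° → track 158.2°, groundspeed 72.3 kt
Leg 5: heading 153.9°; drift +24.6° → track 178.5°, groundspeed 85.2 kt
Leg 6: heading 148.2°; drift +24.9° → track 173.1°, groundspeed 81.6 kt

Leg 1: track=355.7°, groundspeed=73.4 kt
Leg 2: track=148.4°, groundspeed=67.0 kt
Leg 3: track=161.8°, groundspeed=74.4 kt
Leg 4: track=158.2°, groundspeed=72.3 kt
Leg 5: track=178.5°, groundspeed=85.2 kt
Leg 6: track=173.1°, groundspeed=81.6 kt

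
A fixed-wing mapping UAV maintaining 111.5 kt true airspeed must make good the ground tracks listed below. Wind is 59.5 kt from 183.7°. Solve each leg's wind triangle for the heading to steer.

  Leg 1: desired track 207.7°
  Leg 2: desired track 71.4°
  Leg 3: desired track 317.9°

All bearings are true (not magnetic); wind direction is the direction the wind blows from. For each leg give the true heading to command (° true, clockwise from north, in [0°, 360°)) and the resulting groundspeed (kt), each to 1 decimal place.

Leg 1: desired track 207.7°; wind correction -12.5° → command heading 195.2°, groundspeed 54.5 kt
Leg 2: desired track 71.4°; wind correction +29.6° → command heading 101.0°, groundspeed 119.5 kt
Leg 3: desired track 317.9°; wind correction -22.5° → command heading 295.4°, groundspeed 144.5 kt

Leg 1: heading=195.2°, groundspeed=54.5 kt
Leg 2: heading=101.0°, groundspeed=119.5 kt
Leg 3: heading=295.4°, groundspeed=144.5 kt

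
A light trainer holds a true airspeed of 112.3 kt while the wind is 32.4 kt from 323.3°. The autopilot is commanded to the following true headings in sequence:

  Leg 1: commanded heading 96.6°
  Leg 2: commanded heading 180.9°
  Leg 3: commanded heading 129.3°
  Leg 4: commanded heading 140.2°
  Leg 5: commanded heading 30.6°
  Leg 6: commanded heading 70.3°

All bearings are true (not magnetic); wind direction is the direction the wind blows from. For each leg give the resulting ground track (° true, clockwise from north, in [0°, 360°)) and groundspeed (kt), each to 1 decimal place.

Leg 1: heading 96.6°; drift +9.9° → track 106.5°, groundspeed 136.6 kt
Leg 2: heading 180.9°; drift -8.2° → track 172.7°, groundspeed 139.4 kt
Leg 3: heading 129.3°; drift +3.1° → track 132.4°, groundspeed 144.0 kt
Leg 4: heading 140.2°; drift +0.7° → track 140.9°, groundspeed 144.7 kt
Leg 5: heading 30.6°; drift +16.7° → track 47.3°, groundspeed 104.2 kt
Leg 6: heading 70.3°; drift +14.3° → track 84.6°, groundspeed 125.7 kt

Leg 1: track=106.5°, groundspeed=136.6 kt
Leg 2: track=172.7°, groundspeed=139.4 kt
Leg 3: track=132.4°, groundspeed=144.0 kt
Leg 4: track=140.9°, groundspeed=144.7 kt
Leg 5: track=47.3°, groundspeed=104.2 kt
Leg 6: track=84.6°, groundspeed=125.7 kt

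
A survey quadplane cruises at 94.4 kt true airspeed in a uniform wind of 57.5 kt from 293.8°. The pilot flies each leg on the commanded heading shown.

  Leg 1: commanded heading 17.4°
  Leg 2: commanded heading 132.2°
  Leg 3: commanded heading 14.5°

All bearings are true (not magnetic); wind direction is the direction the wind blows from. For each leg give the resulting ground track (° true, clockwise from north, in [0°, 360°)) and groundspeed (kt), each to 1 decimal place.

Leg 1: heading 17.4°; drift +33.0° → track 50.4°, groundspeed 104.9 kt
Leg 2: heading 132.2°; drift -6.9° → track 125.3°, groundspeed 150.1 kt
Leg 3: heading 14.5°; drift +33.7° → track 48.2°, groundspeed 102.3 kt

Leg 1: track=50.4°, groundspeed=104.9 kt
Leg 2: track=125.3°, groundspeed=150.1 kt
Leg 3: track=48.2°, groundspeed=102.3 kt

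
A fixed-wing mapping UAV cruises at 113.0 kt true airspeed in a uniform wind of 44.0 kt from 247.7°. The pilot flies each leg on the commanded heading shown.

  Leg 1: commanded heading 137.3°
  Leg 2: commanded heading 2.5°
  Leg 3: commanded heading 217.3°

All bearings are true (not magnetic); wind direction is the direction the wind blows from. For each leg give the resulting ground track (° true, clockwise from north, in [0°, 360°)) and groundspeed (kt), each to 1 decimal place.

Leg 1: track=119.5°, groundspeed=134.8 kt
Leg 2: track=19.4°, groundspeed=137.4 kt
Leg 3: track=200.8°, groundspeed=78.3 kt

Leg 1: heading 137.3°; drift -17.8° → track 119.5°, groundspeed 134.8 kt
Leg 2: heading 2.5°; drift +16.9° → track 19.4°, groundspeed 137.4 kt
Leg 3: heading 217.3°; drift -16.5° → track 200.8°, groundspeed 78.3 kt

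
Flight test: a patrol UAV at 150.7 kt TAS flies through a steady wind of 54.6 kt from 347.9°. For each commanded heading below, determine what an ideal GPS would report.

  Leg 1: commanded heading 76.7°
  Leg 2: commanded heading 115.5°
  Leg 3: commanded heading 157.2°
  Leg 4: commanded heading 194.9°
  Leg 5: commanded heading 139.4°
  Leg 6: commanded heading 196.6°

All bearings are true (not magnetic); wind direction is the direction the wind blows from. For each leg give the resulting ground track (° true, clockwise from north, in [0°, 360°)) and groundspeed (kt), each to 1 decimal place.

Leg 1: heading 76.7°; drift +20.1° → track 96.8°, groundspeed 159.2 kt
Leg 2: heading 115.5°; drift +13.2° → track 128.7°, groundspeed 189.0 kt
Leg 3: heading 157.2°; drift +2.8° → track 160.0°, groundspeed 204.6 kt
Leg 4: heading 194.9°; drift -7.1° → track 187.8°, groundspeed 200.9 kt
Leg 5: heading 139.4°; drift +7.5° → track 146.9°, groundspeed 200.4 kt
Leg 6: heading 196.6°; drift -7.5° → track 189.1°, groundspeed 200.3 kt

Leg 1: track=96.8°, groundspeed=159.2 kt
Leg 2: track=128.7°, groundspeed=189.0 kt
Leg 3: track=160.0°, groundspeed=204.6 kt
Leg 4: track=187.8°, groundspeed=200.9 kt
Leg 5: track=146.9°, groundspeed=200.4 kt
Leg 6: track=189.1°, groundspeed=200.3 kt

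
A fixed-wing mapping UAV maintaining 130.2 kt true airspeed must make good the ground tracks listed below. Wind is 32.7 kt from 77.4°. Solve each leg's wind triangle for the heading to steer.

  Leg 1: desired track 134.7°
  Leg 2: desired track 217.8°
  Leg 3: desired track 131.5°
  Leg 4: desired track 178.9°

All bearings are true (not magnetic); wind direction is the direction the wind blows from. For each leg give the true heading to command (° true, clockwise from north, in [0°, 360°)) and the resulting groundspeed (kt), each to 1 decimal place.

Leg 1: desired track 134.7°; wind correction -12.2° → command heading 122.5°, groundspeed 109.6 kt
Leg 2: desired track 217.8°; wind correction -9.2° → command heading 208.6°, groundspeed 153.7 kt
Leg 3: desired track 131.5°; wind correction -11.7° → command heading 119.8°, groundspeed 108.3 kt
Leg 4: desired track 178.9°; wind correction -14.2° → command heading 164.7°, groundspeed 132.7 kt

Leg 1: heading=122.5°, groundspeed=109.6 kt
Leg 2: heading=208.6°, groundspeed=153.7 kt
Leg 3: heading=119.8°, groundspeed=108.3 kt
Leg 4: heading=164.7°, groundspeed=132.7 kt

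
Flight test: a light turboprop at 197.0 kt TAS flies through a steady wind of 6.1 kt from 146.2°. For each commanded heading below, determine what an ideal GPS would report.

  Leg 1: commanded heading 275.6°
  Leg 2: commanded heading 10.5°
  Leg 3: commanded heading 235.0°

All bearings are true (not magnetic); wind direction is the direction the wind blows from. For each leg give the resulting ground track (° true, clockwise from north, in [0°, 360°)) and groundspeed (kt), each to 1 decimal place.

Leg 1: track=276.9°, groundspeed=200.9 kt
Leg 2: track=9.3°, groundspeed=201.4 kt
Leg 3: track=236.8°, groundspeed=197.0 kt

Leg 1: heading 275.6°; drift +1.3° → track 276.9°, groundspeed 200.9 kt
Leg 2: heading 10.5°; drift -1.2° → track 9.3°, groundspeed 201.4 kt
Leg 3: heading 235.0°; drift +1.8° → track 236.8°, groundspeed 197.0 kt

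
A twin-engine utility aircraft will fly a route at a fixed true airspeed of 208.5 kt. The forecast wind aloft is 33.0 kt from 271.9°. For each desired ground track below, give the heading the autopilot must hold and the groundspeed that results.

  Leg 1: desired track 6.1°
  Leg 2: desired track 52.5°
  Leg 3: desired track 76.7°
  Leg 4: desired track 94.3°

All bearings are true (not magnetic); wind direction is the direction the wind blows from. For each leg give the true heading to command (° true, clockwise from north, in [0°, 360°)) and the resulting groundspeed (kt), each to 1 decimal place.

Leg 1: desired track 6.1°; wind correction -9.1° → command heading 357.0°, groundspeed 208.3 kt
Leg 2: desired track 52.5°; wind correction -5.8° → command heading 46.7°, groundspeed 232.9 kt
Leg 3: desired track 76.7°; wind correction -2.4° → command heading 74.3°, groundspeed 240.2 kt
Leg 4: desired track 94.3°; wind correction +0.4° → command heading 94.7°, groundspeed 241.5 kt

Leg 1: heading=357.0°, groundspeed=208.3 kt
Leg 2: heading=46.7°, groundspeed=232.9 kt
Leg 3: heading=74.3°, groundspeed=240.2 kt
Leg 4: heading=94.7°, groundspeed=241.5 kt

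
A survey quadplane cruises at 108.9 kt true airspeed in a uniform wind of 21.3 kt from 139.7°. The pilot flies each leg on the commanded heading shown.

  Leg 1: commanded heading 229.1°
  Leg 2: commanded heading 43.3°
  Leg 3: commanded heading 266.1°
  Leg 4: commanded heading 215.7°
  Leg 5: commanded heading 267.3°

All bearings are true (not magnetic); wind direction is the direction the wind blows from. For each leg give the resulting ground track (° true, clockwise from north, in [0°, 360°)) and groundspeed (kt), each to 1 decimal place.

Leg 1: track=240.2°, groundspeed=110.7 kt
Leg 2: track=32.5°, groundspeed=113.3 kt
Leg 3: track=274.1°, groundspeed=122.7 kt
Leg 4: track=227.0°, groundspeed=105.8 kt
Leg 5: track=275.2°, groundspeed=123.1 kt

Leg 1: heading 229.1°; drift +11.1° → track 240.2°, groundspeed 110.7 kt
Leg 2: heading 43.3°; drift -10.8° → track 32.5°, groundspeed 113.3 kt
Leg 3: heading 266.1°; drift +8.0° → track 274.1°, groundspeed 122.7 kt
Leg 4: heading 215.7°; drift +11.3° → track 227.0°, groundspeed 105.8 kt
Leg 5: heading 267.3°; drift +7.9° → track 275.2°, groundspeed 123.1 kt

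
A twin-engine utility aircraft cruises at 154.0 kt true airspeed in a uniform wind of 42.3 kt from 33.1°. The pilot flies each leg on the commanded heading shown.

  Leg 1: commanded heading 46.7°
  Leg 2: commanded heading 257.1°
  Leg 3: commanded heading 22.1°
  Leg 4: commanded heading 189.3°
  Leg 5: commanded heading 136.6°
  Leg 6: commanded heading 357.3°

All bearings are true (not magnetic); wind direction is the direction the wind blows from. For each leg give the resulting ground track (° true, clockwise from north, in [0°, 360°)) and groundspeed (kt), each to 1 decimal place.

Leg 1: heading 46.7°; drift +5.0° → track 51.7°, groundspeed 113.3 kt
Leg 2: heading 257.1°; drift -9.1° → track 248.0°, groundspeed 186.8 kt
Leg 3: heading 22.1°; drift -4.1° → track 18.0°, groundspeed 112.8 kt
Leg 4: heading 189.3°; drift +5.1° → track 194.4°, groundspeed 193.5 kt
Leg 5: heading 136.6°; drift +14.1° → track 150.7°, groundspeed 169.0 kt
Leg 6: heading 357.3°; drift -11.7° → track 345.6°, groundspeed 122.2 kt

Leg 1: track=51.7°, groundspeed=113.3 kt
Leg 2: track=248.0°, groundspeed=186.8 kt
Leg 3: track=18.0°, groundspeed=112.8 kt
Leg 4: track=194.4°, groundspeed=193.5 kt
Leg 5: track=150.7°, groundspeed=169.0 kt
Leg 6: track=345.6°, groundspeed=122.2 kt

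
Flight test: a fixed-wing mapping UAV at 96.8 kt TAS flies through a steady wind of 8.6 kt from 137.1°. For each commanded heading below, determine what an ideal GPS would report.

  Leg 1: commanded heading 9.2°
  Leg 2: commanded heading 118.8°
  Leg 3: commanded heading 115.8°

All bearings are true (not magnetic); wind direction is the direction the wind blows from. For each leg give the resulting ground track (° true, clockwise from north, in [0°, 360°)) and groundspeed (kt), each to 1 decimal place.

Leg 1: heading 9.2°; drift -3.8° → track 5.4°, groundspeed 102.3 kt
Leg 2: heading 118.8°; drift -1.7° → track 117.1°, groundspeed 88.7 kt
Leg 3: heading 115.8°; drift -2.0° → track 113.8°, groundspeed 88.8 kt

Leg 1: track=5.4°, groundspeed=102.3 kt
Leg 2: track=117.1°, groundspeed=88.7 kt
Leg 3: track=113.8°, groundspeed=88.8 kt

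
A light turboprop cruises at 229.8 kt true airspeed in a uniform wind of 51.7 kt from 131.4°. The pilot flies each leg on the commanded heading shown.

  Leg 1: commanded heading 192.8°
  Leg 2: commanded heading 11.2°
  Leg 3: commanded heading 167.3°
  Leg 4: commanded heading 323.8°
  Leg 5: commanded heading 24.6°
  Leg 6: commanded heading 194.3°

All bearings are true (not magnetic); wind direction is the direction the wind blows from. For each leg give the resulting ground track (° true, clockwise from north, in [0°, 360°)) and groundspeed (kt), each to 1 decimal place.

Leg 1: track=205.3°, groundspeed=210.0 kt
Leg 2: track=1.3°, groundspeed=259.7 kt
Leg 3: track=176.5°, groundspeed=190.4 kt
Leg 4: track=321.5°, groundspeed=280.5 kt
Leg 5: track=13.2°, groundspeed=249.7 kt
Leg 6: track=206.9°, groundspeed=211.3 kt

Leg 1: heading 192.8°; drift +12.5° → track 205.3°, groundspeed 210.0 kt
Leg 2: heading 11.2°; drift -9.9° → track 1.3°, groundspeed 259.7 kt
Leg 3: heading 167.3°; drift +9.2° → track 176.5°, groundspeed 190.4 kt
Leg 4: heading 323.8°; drift -2.3° → track 321.5°, groundspeed 280.5 kt
Leg 5: heading 24.6°; drift -11.4° → track 13.2°, groundspeed 249.7 kt
Leg 6: heading 194.3°; drift +12.6° → track 206.9°, groundspeed 211.3 kt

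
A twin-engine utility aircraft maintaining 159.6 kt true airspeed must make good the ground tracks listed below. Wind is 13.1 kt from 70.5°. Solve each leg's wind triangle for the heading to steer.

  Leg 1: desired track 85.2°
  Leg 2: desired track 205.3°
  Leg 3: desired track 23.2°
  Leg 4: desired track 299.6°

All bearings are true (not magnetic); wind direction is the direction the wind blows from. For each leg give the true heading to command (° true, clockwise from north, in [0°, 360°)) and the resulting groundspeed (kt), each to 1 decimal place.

Leg 1: desired track 85.2°; wind correction -1.2° → command heading 84.0°, groundspeed 146.9 kt
Leg 2: desired track 205.3°; wind correction -3.3° → command heading 202.0°, groundspeed 168.6 kt
Leg 3: desired track 23.2°; wind correction +3.5° → command heading 26.7°, groundspeed 150.4 kt
Leg 4: desired track 299.6°; wind correction +3.6° → command heading 303.2°, groundspeed 167.9 kt

Leg 1: heading=84.0°, groundspeed=146.9 kt
Leg 2: heading=202.0°, groundspeed=168.6 kt
Leg 3: heading=26.7°, groundspeed=150.4 kt
Leg 4: heading=303.2°, groundspeed=167.9 kt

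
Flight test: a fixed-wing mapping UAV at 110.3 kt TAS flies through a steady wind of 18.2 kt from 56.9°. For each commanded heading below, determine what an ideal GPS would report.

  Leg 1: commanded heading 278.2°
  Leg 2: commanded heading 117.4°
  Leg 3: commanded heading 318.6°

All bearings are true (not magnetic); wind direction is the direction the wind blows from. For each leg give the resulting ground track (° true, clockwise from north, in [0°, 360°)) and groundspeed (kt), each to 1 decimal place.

Leg 1: track=272.7°, groundspeed=124.6 kt
Leg 2: track=126.3°, groundspeed=102.6 kt
Leg 3: track=309.5°, groundspeed=114.4 kt

Leg 1: heading 278.2°; drift -5.5° → track 272.7°, groundspeed 124.6 kt
Leg 2: heading 117.4°; drift +8.9° → track 126.3°, groundspeed 102.6 kt
Leg 3: heading 318.6°; drift -9.1° → track 309.5°, groundspeed 114.4 kt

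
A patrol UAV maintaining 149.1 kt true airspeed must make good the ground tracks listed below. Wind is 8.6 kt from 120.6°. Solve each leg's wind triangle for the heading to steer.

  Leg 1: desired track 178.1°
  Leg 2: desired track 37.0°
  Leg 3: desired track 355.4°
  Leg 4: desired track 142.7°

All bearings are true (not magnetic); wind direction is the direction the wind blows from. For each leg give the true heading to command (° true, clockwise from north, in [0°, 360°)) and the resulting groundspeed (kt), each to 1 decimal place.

Leg 1: heading=175.3°, groundspeed=144.3 kt
Leg 2: heading=40.3°, groundspeed=147.9 kt
Leg 3: heading=358.1°, groundspeed=153.9 kt
Leg 4: heading=141.5°, groundspeed=141.1 kt

Leg 1: desired track 178.1°; wind correction -2.8° → command heading 175.3°, groundspeed 144.3 kt
Leg 2: desired track 37.0°; wind correction +3.3° → command heading 40.3°, groundspeed 147.9 kt
Leg 3: desired track 355.4°; wind correction +2.7° → command heading 358.1°, groundspeed 153.9 kt
Leg 4: desired track 142.7°; wind correction -1.2° → command heading 141.5°, groundspeed 141.1 kt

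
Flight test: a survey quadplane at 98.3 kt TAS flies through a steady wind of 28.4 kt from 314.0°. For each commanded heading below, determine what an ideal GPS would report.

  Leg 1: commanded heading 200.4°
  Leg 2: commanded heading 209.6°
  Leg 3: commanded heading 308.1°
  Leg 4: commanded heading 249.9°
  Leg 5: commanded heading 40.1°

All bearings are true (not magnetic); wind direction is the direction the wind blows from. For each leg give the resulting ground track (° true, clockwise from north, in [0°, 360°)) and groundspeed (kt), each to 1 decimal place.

Leg 1: track=187.1°, groundspeed=112.7 kt
Leg 2: track=195.0°, groundspeed=108.9 kt
Leg 3: track=305.7°, groundspeed=70.1 kt
Leg 4: track=233.3°, groundspeed=89.6 kt
Leg 5: track=56.5°, groundspeed=100.4 kt

Leg 1: heading 200.4°; drift -13.3° → track 187.1°, groundspeed 112.7 kt
Leg 2: heading 209.6°; drift -14.6° → track 195.0°, groundspeed 108.9 kt
Leg 3: heading 308.1°; drift -2.4° → track 305.7°, groundspeed 70.1 kt
Leg 4: heading 249.9°; drift -16.6° → track 233.3°, groundspeed 89.6 kt
Leg 5: heading 40.1°; drift +16.4° → track 56.5°, groundspeed 100.4 kt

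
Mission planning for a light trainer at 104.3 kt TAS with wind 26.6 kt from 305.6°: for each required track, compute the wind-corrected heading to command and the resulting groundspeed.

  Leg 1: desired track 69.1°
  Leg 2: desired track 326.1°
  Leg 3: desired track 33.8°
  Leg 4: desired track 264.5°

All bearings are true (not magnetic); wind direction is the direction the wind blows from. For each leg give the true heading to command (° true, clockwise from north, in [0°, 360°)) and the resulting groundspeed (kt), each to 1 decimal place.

Leg 1: desired track 69.1°; wind correction -12.3° → command heading 56.8°, groundspeed 116.6 kt
Leg 2: desired track 326.1°; wind correction -5.1° → command heading 321.0°, groundspeed 79.0 kt
Leg 3: desired track 33.8°; wind correction -14.8° → command heading 19.0°, groundspeed 100.0 kt
Leg 4: desired track 264.5°; wind correction +9.7° → command heading 274.2°, groundspeed 82.8 kt

Leg 1: heading=56.8°, groundspeed=116.6 kt
Leg 2: heading=321.0°, groundspeed=79.0 kt
Leg 3: heading=19.0°, groundspeed=100.0 kt
Leg 4: heading=274.2°, groundspeed=82.8 kt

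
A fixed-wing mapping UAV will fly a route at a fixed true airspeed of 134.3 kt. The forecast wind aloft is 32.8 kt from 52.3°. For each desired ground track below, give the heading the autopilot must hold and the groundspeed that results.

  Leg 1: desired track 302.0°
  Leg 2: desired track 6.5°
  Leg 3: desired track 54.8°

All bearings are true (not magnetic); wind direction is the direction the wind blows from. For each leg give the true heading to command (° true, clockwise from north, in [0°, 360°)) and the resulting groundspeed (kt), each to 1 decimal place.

Leg 1: desired track 302.0°; wind correction +13.2° → command heading 315.2°, groundspeed 142.1 kt
Leg 2: desired track 6.5°; wind correction +10.1° → command heading 16.6°, groundspeed 109.4 kt
Leg 3: desired track 54.8°; wind correction -0.6° → command heading 54.2°, groundspeed 101.5 kt

Leg 1: heading=315.2°, groundspeed=142.1 kt
Leg 2: heading=16.6°, groundspeed=109.4 kt
Leg 3: heading=54.2°, groundspeed=101.5 kt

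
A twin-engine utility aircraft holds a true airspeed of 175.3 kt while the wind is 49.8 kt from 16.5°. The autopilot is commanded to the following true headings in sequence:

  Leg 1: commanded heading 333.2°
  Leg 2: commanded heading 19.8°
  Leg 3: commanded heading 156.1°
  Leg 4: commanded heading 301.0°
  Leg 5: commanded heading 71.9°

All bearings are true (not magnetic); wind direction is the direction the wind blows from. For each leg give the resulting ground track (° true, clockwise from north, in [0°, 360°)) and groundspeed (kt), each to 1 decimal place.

Leg 1: track=319.4°, groundspeed=143.2 kt
Leg 2: track=21.1°, groundspeed=125.6 kt
Leg 3: track=164.7°, groundspeed=215.7 kt
Leg 4: track=284.5°, groundspeed=169.8 kt
Leg 5: track=87.5°, groundspeed=152.6 kt

Leg 1: heading 333.2°; drift -13.8° → track 319.4°, groundspeed 143.2 kt
Leg 2: heading 19.8°; drift +1.3° → track 21.1°, groundspeed 125.6 kt
Leg 3: heading 156.1°; drift +8.6° → track 164.7°, groundspeed 215.7 kt
Leg 4: heading 301.0°; drift -16.5° → track 284.5°, groundspeed 169.8 kt
Leg 5: heading 71.9°; drift +15.6° → track 87.5°, groundspeed 152.6 kt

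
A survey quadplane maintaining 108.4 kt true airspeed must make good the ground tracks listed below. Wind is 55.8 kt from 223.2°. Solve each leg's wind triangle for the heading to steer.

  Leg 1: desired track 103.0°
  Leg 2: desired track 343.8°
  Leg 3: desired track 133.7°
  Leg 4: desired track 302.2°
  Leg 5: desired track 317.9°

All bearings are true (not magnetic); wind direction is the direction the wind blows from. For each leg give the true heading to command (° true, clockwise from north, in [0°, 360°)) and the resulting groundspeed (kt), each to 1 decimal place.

Leg 1: desired track 103.0°; wind correction +26.4° → command heading 129.4°, groundspeed 125.1 kt
Leg 2: desired track 343.8°; wind correction -26.3° → command heading 317.5°, groundspeed 125.6 kt
Leg 3: desired track 133.7°; wind correction +31.0° → command heading 164.7°, groundspeed 92.4 kt
Leg 4: desired track 302.2°; wind correction -30.4° → command heading 271.8°, groundspeed 82.9 kt
Leg 5: desired track 317.9°; wind correction -30.9° → command heading 287.0°, groundspeed 97.6 kt

Leg 1: heading=129.4°, groundspeed=125.1 kt
Leg 2: heading=317.5°, groundspeed=125.6 kt
Leg 3: heading=164.7°, groundspeed=92.4 kt
Leg 4: heading=271.8°, groundspeed=82.9 kt
Leg 5: heading=287.0°, groundspeed=97.6 kt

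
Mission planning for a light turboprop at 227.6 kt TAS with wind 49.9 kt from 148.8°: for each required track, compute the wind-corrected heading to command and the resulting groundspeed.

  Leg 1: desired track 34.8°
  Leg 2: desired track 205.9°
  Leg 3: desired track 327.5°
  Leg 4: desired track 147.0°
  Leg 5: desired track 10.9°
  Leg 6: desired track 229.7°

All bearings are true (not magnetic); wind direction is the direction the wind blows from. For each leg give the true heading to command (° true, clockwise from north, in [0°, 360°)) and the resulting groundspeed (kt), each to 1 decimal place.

Leg 1: desired track 34.8°; wind correction +11.6° → command heading 46.4°, groundspeed 243.3 kt
Leg 2: desired track 205.9°; wind correction -10.6° → command heading 195.3°, groundspeed 196.6 kt
Leg 3: desired track 327.5°; wind correction -0.3° → command heading 327.2°, groundspeed 277.5 kt
Leg 4: desired track 147.0°; wind correction +0.4° → command heading 147.4°, groundspeed 177.7 kt
Leg 5: desired track 10.9°; wind correction +8.5° → command heading 19.4°, groundspeed 262.2 kt
Leg 6: desired track 229.7°; wind correction -12.5° → command heading 217.2°, groundspeed 214.3 kt

Leg 1: heading=46.4°, groundspeed=243.3 kt
Leg 2: heading=195.3°, groundspeed=196.6 kt
Leg 3: heading=327.2°, groundspeed=277.5 kt
Leg 4: heading=147.4°, groundspeed=177.7 kt
Leg 5: heading=19.4°, groundspeed=262.2 kt
Leg 6: heading=217.2°, groundspeed=214.3 kt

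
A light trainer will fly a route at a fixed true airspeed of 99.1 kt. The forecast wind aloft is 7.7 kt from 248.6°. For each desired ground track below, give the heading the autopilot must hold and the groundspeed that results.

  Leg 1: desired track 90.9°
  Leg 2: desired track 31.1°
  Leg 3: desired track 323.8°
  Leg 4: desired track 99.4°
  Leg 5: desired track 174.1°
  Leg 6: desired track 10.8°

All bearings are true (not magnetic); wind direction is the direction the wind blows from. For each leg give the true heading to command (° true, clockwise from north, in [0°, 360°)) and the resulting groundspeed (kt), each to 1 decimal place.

Leg 1: desired track 90.9°; wind correction +1.7° → command heading 92.6°, groundspeed 106.2 kt
Leg 2: desired track 31.1°; wind correction -2.7° → command heading 28.4°, groundspeed 105.1 kt
Leg 3: desired track 323.8°; wind correction -4.3° → command heading 319.5°, groundspeed 96.9 kt
Leg 4: desired track 99.4°; wind correction +2.3° → command heading 101.7°, groundspeed 105.6 kt
Leg 5: desired track 174.1°; wind correction +4.3° → command heading 178.4°, groundspeed 96.8 kt
Leg 6: desired track 10.8°; wind correction -3.8° → command heading 7.0°, groundspeed 103.0 kt

Leg 1: heading=92.6°, groundspeed=106.2 kt
Leg 2: heading=28.4°, groundspeed=105.1 kt
Leg 3: heading=319.5°, groundspeed=96.9 kt
Leg 4: heading=101.7°, groundspeed=105.6 kt
Leg 5: heading=178.4°, groundspeed=96.8 kt
Leg 6: heading=7.0°, groundspeed=103.0 kt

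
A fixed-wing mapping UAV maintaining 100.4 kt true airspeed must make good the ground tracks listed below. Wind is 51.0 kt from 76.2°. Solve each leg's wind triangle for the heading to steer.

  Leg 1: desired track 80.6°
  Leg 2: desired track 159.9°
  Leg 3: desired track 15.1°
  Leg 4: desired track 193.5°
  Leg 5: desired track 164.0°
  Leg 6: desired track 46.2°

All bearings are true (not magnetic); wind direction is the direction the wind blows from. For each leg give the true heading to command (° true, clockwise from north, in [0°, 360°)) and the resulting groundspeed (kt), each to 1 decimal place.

Leg 1: heading=78.4°, groundspeed=49.5 kt
Leg 2: heading=129.6°, groundspeed=81.1 kt
Leg 3: heading=41.5°, groundspeed=65.3 kt
Leg 4: heading=166.7°, groundspeed=113.0 kt
Leg 5: heading=133.5°, groundspeed=84.5 kt
Leg 6: heading=60.9°, groundspeed=52.9 kt

Leg 1: desired track 80.6°; wind correction -2.2° → command heading 78.4°, groundspeed 49.5 kt
Leg 2: desired track 159.9°; wind correction -30.3° → command heading 129.6°, groundspeed 81.1 kt
Leg 3: desired track 15.1°; wind correction +26.4° → command heading 41.5°, groundspeed 65.3 kt
Leg 4: desired track 193.5°; wind correction -26.8° → command heading 166.7°, groundspeed 113.0 kt
Leg 5: desired track 164.0°; wind correction -30.5° → command heading 133.5°, groundspeed 84.5 kt
Leg 6: desired track 46.2°; wind correction +14.7° → command heading 60.9°, groundspeed 52.9 kt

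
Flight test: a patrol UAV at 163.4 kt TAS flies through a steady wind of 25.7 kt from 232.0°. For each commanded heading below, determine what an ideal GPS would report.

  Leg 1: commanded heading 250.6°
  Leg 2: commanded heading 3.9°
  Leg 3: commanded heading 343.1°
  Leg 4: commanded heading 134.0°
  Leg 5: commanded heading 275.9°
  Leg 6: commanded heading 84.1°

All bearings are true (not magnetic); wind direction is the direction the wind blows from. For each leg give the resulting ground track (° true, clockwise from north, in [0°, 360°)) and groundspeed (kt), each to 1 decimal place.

Leg 1: heading 250.6°; drift +3.4° → track 254.0°, groundspeed 139.3 kt
Leg 2: heading 3.9°; drift +6.0° → track 9.9°, groundspeed 181.6 kt
Leg 3: heading 343.1°; drift +7.9° → track 351.0°, groundspeed 174.3 kt
Leg 4: heading 134.0°; drift -8.7° → track 125.3°, groundspeed 168.9 kt
Leg 5: heading 275.9°; drift +7.0° → track 282.9°, groundspeed 146.0 kt
Leg 6: heading 84.1°; drift -4.2° → track 79.9°, groundspeed 185.7 kt

Leg 1: track=254.0°, groundspeed=139.3 kt
Leg 2: track=9.9°, groundspeed=181.6 kt
Leg 3: track=351.0°, groundspeed=174.3 kt
Leg 4: track=125.3°, groundspeed=168.9 kt
Leg 5: track=282.9°, groundspeed=146.0 kt
Leg 6: track=79.9°, groundspeed=185.7 kt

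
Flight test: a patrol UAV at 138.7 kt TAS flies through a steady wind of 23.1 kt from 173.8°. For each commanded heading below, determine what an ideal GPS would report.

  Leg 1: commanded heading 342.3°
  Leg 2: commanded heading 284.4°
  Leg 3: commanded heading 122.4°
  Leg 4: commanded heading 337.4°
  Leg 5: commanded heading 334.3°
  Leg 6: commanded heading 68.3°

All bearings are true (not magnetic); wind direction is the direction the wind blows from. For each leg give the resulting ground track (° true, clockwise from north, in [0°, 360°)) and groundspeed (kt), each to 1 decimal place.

Leg 1: track=343.9°, groundspeed=161.4 kt
Leg 2: track=292.8°, groundspeed=148.4 kt
Leg 3: track=114.1°, groundspeed=125.6 kt
Leg 4: track=339.7°, groundspeed=161.0 kt
Leg 5: track=337.1°, groundspeed=160.7 kt
Leg 6: track=59.6°, groundspeed=146.6 kt

Leg 1: heading 342.3°; drift +1.6° → track 343.9°, groundspeed 161.4 kt
Leg 2: heading 284.4°; drift +8.4° → track 292.8°, groundspeed 148.4 kt
Leg 3: heading 122.4°; drift -8.3° → track 114.1°, groundspeed 125.6 kt
Leg 4: heading 337.4°; drift +2.3° → track 339.7°, groundspeed 161.0 kt
Leg 5: heading 334.3°; drift +2.8° → track 337.1°, groundspeed 160.7 kt
Leg 6: heading 68.3°; drift -8.7° → track 59.6°, groundspeed 146.6 kt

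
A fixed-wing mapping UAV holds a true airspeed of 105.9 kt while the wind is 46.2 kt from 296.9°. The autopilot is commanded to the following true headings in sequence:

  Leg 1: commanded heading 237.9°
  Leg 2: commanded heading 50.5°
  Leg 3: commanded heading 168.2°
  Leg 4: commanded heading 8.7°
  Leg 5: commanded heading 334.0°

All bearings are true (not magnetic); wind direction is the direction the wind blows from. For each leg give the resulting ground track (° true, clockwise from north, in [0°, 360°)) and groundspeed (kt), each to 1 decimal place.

Leg 1: heading 237.9°; drift -25.7° → track 212.2°, groundspeed 91.2 kt
Leg 2: heading 50.5°; drift +18.8° → track 69.3°, groundspeed 131.4 kt
Leg 3: heading 168.2°; drift -15.0° → track 153.2°, groundspeed 139.5 kt
Leg 4: heading 8.7°; drift +25.6° → track 34.3°, groundspeed 101.5 kt
Leg 5: heading 334.0°; drift +22.0° → track 356.0°, groundspeed 74.5 kt

Leg 1: track=212.2°, groundspeed=91.2 kt
Leg 2: track=69.3°, groundspeed=131.4 kt
Leg 3: track=153.2°, groundspeed=139.5 kt
Leg 4: track=34.3°, groundspeed=101.5 kt
Leg 5: track=356.0°, groundspeed=74.5 kt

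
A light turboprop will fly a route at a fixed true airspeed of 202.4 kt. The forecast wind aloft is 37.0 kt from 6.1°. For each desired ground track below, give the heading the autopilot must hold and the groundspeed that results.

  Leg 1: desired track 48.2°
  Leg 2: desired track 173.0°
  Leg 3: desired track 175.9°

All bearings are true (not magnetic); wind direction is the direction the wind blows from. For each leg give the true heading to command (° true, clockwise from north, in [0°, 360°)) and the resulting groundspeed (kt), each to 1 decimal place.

Leg 1: desired track 48.2°; wind correction -7.0° → command heading 41.2°, groundspeed 173.4 kt
Leg 2: desired track 173.0°; wind correction -2.4° → command heading 170.6°, groundspeed 238.3 kt
Leg 3: desired track 175.9°; wind correction -1.9° → command heading 174.0°, groundspeed 238.7 kt

Leg 1: heading=41.2°, groundspeed=173.4 kt
Leg 2: heading=170.6°, groundspeed=238.3 kt
Leg 3: heading=174.0°, groundspeed=238.7 kt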